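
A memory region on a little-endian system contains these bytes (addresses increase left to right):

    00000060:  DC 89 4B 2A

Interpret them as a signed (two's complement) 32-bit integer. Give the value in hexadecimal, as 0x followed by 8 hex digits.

0x2A4B89DC

Little-endian stores the least-significant byte at the lowest address.
Reassemble most-significant byte first: 2A 4B 89 DC → 0x2A4B89DC.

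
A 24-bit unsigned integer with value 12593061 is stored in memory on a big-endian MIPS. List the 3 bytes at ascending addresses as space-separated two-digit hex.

C0 27 A5

12593061 in hexadecimal, padded to 24 bits, is 0xC027A5.
Split into bytes (most-significant first): C0 27 A5.
Big-endian: lowest address holds the most-significant byte.
So the memory order matches the most-significant-first order: C0 27 A5.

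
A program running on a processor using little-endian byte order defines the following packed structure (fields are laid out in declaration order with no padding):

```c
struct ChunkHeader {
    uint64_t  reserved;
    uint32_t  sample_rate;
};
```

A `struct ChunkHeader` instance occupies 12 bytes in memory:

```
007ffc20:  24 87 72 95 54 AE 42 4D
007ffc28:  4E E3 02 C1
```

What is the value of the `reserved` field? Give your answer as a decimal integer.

5567203767691151140

`reserved` is the first field, at byte offset 0, occupying 8 bytes.
Bytes at offsets 0..7: 24 87 72 95 54 AE 42 4D.
In little-endian order the low byte comes first in memory.
Reassemble most-significant byte first: 4D 42 AE 54 95 72 87 24 → 0x4D42AE5495728724.
0x4D42AE5495728724 = 5567203767691151140.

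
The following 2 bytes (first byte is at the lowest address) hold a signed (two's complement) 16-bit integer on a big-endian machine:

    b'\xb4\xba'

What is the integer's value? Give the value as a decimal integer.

Big-endian: lowest address holds the most-significant byte.
The bytes are already most-significant first: 0xB4BA.
Top bit is set, so as a signed 16-bit value this is 0xB4BA − 2^16 = -19270.

-19270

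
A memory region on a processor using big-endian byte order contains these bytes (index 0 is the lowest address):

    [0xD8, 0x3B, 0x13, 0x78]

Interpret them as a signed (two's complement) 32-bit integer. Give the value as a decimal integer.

-667217032

In big-endian order the high byte comes first in memory.
The bytes are already most-significant first: 0xD83B1378.
Top bit is set, so as a signed 32-bit value this is 0xD83B1378 − 2^32 = -667217032.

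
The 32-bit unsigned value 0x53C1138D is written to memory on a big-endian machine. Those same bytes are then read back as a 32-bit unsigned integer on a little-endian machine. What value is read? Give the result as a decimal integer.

Stored big-endian, the bytes at ascending addresses are 53 C1 13 8D.
Read back as little-endian, the first byte is least significant, giving 0x8D13C153.
0x8D13C153 = 2366882131.

2366882131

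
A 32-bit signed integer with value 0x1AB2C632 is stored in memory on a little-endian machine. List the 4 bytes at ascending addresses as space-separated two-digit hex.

Split into bytes (most-significant first): 1A B2 C6 32.
Little-endian stores the least-significant byte at the lowest address.
So at ascending addresses the bytes are 32 C6 B2 1A.

32 C6 B2 1A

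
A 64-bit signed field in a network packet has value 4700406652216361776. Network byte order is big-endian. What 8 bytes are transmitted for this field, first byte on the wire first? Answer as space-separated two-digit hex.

4700406652216361776 in hexadecimal, padded to 64 bits, is 0x413B32F2453D4330.
Split into bytes (most-significant first): 41 3B 32 F2 45 3D 43 30.
In big-endian order the high byte comes first in memory.
So the memory order matches the most-significant-first order: 41 3B 32 F2 45 3D 43 30.

41 3B 32 F2 45 3D 43 30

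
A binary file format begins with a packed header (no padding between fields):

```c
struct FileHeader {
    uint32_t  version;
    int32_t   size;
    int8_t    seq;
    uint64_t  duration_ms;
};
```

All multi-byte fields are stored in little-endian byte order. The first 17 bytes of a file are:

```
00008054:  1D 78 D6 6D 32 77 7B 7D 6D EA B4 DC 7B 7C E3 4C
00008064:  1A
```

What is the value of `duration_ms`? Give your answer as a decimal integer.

`duration_ms` follows `version` (4 B), `size` (4 B), `seq` (1 B), so it starts at offset 4 + 4 + 1 = 9 and occupies 8 bytes.
Bytes at offsets 9..16: EA B4 DC 7B 7C E3 4C 1A.
Little-endian: lowest address holds the least-significant byte.
Reassemble most-significant byte first: 1A 4C E3 7C 7B DC B4 EA → 0x1A4CE37C7BDCB4EA.
0x1A4CE37C7BDCB4EA = 1895139667009647850.

1895139667009647850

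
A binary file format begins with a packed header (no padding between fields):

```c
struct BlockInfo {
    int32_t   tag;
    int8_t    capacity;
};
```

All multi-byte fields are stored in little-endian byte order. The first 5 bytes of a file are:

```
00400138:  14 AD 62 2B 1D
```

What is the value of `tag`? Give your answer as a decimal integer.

`tag` is the first field, at byte offset 0, occupying 4 bytes.
Bytes at offsets 0..3: 14 AD 62 2B.
Little-endian: lowest address holds the least-significant byte.
Reassemble most-significant byte first: 2B 62 AD 14 → 0x2B62AD14.
0x2B62AD14 = 727887124.

727887124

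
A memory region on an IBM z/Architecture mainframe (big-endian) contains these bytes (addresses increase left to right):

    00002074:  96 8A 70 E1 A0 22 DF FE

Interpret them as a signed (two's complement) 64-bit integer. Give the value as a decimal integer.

-7599137306877698050

Big-endian stores the most-significant byte at the lowest address.
The bytes are already most-significant first: 0x968A70E1A022DFFE.
Top bit is set, so as a signed 64-bit value this is 0x968A70E1A022DFFE − 2^64 = -7599137306877698050.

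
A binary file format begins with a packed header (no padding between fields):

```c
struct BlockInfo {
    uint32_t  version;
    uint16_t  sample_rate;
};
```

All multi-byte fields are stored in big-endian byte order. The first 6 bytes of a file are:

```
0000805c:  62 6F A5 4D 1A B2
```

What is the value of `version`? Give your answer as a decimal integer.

1651483981

`version` is the first field, at byte offset 0, occupying 4 bytes.
Bytes at offsets 0..3: 62 6F A5 4D.
In big-endian order the high byte comes first in memory.
The bytes are already most-significant first: 0x626FA54D.
0x626FA54D = 1651483981.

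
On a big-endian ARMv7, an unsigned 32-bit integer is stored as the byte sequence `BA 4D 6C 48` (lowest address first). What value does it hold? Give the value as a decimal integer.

Big-endian: lowest address holds the most-significant byte.
The bytes are already most-significant first: 0xBA4D6C48.
0xBA4D6C48 = 3125636168.

3125636168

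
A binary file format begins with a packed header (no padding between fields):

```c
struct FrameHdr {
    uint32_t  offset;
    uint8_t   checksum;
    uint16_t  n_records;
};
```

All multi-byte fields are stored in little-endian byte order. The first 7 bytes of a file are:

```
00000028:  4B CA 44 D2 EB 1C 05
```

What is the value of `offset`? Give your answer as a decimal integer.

`offset` is the first field, at byte offset 0, occupying 4 bytes.
Bytes at offsets 0..3: 4B CA 44 D2.
Little-endian stores the least-significant byte at the lowest address.
Reassemble most-significant byte first: D2 44 CA 4B → 0xD244CA4B.
0xD244CA4B = 3527723595.

3527723595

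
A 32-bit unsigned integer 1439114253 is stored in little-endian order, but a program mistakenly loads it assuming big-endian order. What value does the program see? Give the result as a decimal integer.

1439114253 in 32-bit hexadecimal is 0x55C7240D.
Stored little-endian, the bytes at ascending addresses are 0D 24 C7 55.
Read back as big-endian, the last byte is least significant, giving 0x0D24C755.
0x0D24C755 = 220514133.

220514133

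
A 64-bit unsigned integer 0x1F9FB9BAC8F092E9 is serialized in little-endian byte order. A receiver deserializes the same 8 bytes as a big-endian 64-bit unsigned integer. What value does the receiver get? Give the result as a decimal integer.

16830779502353817375

Stored little-endian, the bytes at ascending addresses are E9 92 F0 C8 BA B9 9F 1F.
Read back as big-endian, the last byte is least significant, giving 0xE992F0C8BAB99F1F.
0xE992F0C8BAB99F1F = 16830779502353817375.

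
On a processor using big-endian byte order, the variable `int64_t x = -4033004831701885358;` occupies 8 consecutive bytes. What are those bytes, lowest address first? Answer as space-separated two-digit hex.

Two's complement of -4033004831701885358 in 64 bits: 4033004831701885358 = 0x37F81C86D30661AE; invert → 0xC807E3792CF99E51; add 1 → 0xC807E3792CF99E52.
Split into bytes (most-significant first): C8 07 E3 79 2C F9 9E 52.
In big-endian order the high byte comes first in memory.
So the memory order matches the most-significant-first order: C8 07 E3 79 2C F9 9E 52.

C8 07 E3 79 2C F9 9E 52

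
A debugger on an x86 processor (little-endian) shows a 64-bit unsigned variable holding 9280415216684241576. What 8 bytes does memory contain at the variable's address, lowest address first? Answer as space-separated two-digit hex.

A8 12 98 46 78 A8 CA 80

9280415216684241576 in hexadecimal, padded to 64 bits, is 0x80CAA878469812A8.
Split into bytes (most-significant first): 80 CA A8 78 46 98 12 A8.
Little-endian stores the least-significant byte at the lowest address.
So at ascending addresses the bytes are A8 12 98 46 78 A8 CA 80.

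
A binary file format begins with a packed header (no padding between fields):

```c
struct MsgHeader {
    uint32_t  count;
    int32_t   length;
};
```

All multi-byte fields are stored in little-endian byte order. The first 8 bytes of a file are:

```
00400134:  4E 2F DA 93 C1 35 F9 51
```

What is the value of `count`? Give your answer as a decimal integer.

2480549710

`count` is the first field, at byte offset 0, occupying 4 bytes.
Bytes at offsets 0..3: 4E 2F DA 93.
Little-endian: lowest address holds the least-significant byte.
Reassemble most-significant byte first: 93 DA 2F 4E → 0x93DA2F4E.
0x93DA2F4E = 2480549710.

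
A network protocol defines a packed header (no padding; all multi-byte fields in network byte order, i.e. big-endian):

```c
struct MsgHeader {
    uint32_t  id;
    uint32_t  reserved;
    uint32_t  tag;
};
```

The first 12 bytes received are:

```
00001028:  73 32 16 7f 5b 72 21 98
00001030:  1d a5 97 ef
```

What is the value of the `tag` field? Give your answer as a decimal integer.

`tag` follows `id` (4 B), `reserved` (4 B), so it starts at offset 4 + 4 = 8 and occupies 4 bytes.
Bytes at offsets 8..11: 1D A5 97 EF.
Big-endian stores the most-significant byte at the lowest address.
The bytes are already most-significant first: 0x1DA597EF.
0x1DA597EF = 497391599.

497391599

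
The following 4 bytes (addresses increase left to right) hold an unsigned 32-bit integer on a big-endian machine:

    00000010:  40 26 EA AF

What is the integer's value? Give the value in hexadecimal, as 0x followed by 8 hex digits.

0x4026EAAF

In big-endian order the high byte comes first in memory.
The bytes are already most-significant first: 0x4026EAAF.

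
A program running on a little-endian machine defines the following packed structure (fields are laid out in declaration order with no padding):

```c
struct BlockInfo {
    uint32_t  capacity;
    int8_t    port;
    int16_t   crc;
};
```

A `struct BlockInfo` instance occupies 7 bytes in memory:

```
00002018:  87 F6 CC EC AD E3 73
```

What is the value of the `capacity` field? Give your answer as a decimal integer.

3972855431

`capacity` is the first field, at byte offset 0, occupying 4 bytes.
Bytes at offsets 0..3: 87 F6 CC EC.
Little-endian stores the least-significant byte at the lowest address.
Reassemble most-significant byte first: EC CC F6 87 → 0xECCCF687.
0xECCCF687 = 3972855431.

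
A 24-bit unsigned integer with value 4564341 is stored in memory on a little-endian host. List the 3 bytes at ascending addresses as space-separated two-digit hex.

4564341 in hexadecimal, padded to 24 bits, is 0x45A575.
Split into bytes (most-significant first): 45 A5 75.
Little-endian stores the least-significant byte at the lowest address.
So at ascending addresses the bytes are 75 A5 45.

75 A5 45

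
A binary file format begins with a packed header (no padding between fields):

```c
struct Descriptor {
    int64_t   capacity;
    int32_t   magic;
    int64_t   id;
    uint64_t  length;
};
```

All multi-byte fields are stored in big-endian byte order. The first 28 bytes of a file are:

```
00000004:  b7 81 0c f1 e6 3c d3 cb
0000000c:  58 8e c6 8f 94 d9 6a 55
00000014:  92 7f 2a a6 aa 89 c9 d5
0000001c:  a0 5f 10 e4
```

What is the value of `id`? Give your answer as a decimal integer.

`id` follows `capacity` (8 B), `magic` (4 B), so it starts at offset 8 + 4 = 12 and occupies 8 bytes.
Bytes at offsets 12..19: 94 D9 6A 55 92 7F 2A A6.
Big-endian: lowest address holds the most-significant byte.
The bytes are already most-significant first: 0x94D96A55927F2AA6.
Top bit is set, so as a signed 64-bit value this is 0x94D96A55927F2AA6 − 2^64 = -7721023170387432794.

-7721023170387432794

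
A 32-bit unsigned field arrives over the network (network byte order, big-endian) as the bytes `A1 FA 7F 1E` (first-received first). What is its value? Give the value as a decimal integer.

Big-endian: lowest address holds the most-significant byte.
The bytes are already most-significant first: 0xA1FA7F1E.
0xA1FA7F1E = 2717548318.

2717548318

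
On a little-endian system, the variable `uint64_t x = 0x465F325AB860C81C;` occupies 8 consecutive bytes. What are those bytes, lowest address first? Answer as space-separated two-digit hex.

Split into bytes (most-significant first): 46 5F 32 5A B8 60 C8 1C.
Little-endian stores the least-significant byte at the lowest address.
So at ascending addresses the bytes are 1C C8 60 B8 5A 32 5F 46.

1C C8 60 B8 5A 32 5F 46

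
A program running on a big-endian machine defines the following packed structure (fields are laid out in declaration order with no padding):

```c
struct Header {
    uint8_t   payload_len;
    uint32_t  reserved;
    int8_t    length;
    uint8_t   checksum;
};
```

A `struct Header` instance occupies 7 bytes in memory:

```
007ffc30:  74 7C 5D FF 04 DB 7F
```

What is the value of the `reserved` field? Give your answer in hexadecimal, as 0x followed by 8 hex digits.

`reserved` follows `payload_len` (1 byte), so it starts at byte offset 1 and occupies 4 bytes.
Bytes at offsets 1..4: 7C 5D FF 04.
Big-endian: lowest address holds the most-significant byte.
The bytes are already most-significant first: 0x7C5DFF04.

0x7C5DFF04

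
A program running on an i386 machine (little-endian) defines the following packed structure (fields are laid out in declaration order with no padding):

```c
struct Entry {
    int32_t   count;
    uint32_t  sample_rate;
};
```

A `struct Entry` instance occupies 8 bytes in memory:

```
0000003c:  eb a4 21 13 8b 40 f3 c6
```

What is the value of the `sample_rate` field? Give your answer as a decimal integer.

`sample_rate` follows `count` (4 bytes), so it starts at byte offset 4 and occupies 4 bytes.
Bytes at offsets 4..7: 8B 40 F3 C6.
In little-endian order the low byte comes first in memory.
Reassemble most-significant byte first: C6 F3 40 8B → 0xC6F3408B.
0xC6F3408B = 3337830539.

3337830539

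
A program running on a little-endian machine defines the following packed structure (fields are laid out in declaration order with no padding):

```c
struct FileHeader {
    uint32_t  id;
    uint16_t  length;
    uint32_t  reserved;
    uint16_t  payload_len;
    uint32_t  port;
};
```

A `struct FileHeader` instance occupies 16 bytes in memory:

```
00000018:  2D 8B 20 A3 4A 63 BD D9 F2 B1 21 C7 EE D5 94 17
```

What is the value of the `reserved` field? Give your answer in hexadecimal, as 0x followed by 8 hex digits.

`reserved` follows `id` (4 B), `length` (2 B), so it starts at offset 4 + 2 = 6 and occupies 4 bytes.
Bytes at offsets 6..9: BD D9 F2 B1.
Little-endian stores the least-significant byte at the lowest address.
Reassemble most-significant byte first: B1 F2 D9 BD → 0xB1F2D9BD.

0xB1F2D9BD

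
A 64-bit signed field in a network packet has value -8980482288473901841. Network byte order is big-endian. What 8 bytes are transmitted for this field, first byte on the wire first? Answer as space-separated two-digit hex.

83 5E EA F0 73 D3 74 EF

Two's complement of -8980482288473901841 in 64 bits: 8980482288473901841 = 0x7CA1150F8C2C8B11; invert → 0x835EEAF073D374EE; add 1 → 0x835EEAF073D374EF.
Split into bytes (most-significant first): 83 5E EA F0 73 D3 74 EF.
In big-endian order the high byte comes first in memory.
So the memory order matches the most-significant-first order: 83 5E EA F0 73 D3 74 EF.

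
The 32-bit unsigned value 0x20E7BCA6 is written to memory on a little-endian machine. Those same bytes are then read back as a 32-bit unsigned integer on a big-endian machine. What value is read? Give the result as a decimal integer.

2797397792

Stored little-endian, the bytes at ascending addresses are A6 BC E7 20.
Read back as big-endian, the last byte is least significant, giving 0xA6BCE720.
0xA6BCE720 = 2797397792.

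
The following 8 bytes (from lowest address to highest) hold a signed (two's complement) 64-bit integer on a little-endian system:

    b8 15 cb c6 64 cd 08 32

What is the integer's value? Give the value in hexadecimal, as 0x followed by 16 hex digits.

0x3208CD64C6CB15B8

In little-endian order the low byte comes first in memory.
Reassemble most-significant byte first: 32 08 CD 64 C6 CB 15 B8 → 0x3208CD64C6CB15B8.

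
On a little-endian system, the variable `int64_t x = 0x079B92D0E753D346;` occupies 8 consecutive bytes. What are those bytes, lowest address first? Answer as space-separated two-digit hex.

Split into bytes (most-significant first): 07 9B 92 D0 E7 53 D3 46.
Little-endian stores the least-significant byte at the lowest address.
So at ascending addresses the bytes are 46 D3 53 E7 D0 92 9B 07.

46 D3 53 E7 D0 92 9B 07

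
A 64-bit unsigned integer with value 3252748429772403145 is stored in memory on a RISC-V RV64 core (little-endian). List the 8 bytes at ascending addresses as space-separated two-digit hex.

3252748429772403145 in hexadecimal, padded to 64 bits, is 0x2D2415768C4B31C9.
Split into bytes (most-significant first): 2D 24 15 76 8C 4B 31 C9.
In little-endian order the low byte comes first in memory.
So at ascending addresses the bytes are C9 31 4B 8C 76 15 24 2D.

C9 31 4B 8C 76 15 24 2D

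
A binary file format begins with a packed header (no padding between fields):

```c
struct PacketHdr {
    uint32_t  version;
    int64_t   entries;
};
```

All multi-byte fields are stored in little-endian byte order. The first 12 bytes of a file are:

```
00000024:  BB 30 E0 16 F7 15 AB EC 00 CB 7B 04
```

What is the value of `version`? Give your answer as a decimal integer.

383791291

`version` is the first field, at byte offset 0, occupying 4 bytes.
Bytes at offsets 0..3: BB 30 E0 16.
In little-endian order the low byte comes first in memory.
Reassemble most-significant byte first: 16 E0 30 BB → 0x16E030BB.
0x16E030BB = 383791291.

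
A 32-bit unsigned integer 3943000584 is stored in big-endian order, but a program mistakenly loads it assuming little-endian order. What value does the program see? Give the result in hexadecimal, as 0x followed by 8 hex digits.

0x086A05EB

3943000584 in 32-bit hexadecimal is 0xEB056A08.
Stored big-endian, the bytes at ascending addresses are EB 05 6A 08.
Read back as little-endian, the first byte is least significant, giving 0x086A05EB.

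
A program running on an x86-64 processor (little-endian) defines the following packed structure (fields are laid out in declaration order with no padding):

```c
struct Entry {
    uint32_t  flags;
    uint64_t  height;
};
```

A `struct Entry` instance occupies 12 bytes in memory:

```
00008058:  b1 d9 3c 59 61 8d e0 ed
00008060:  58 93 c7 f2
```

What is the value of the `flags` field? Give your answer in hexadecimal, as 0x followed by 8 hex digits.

0x593CD9B1

`flags` is the first field, at byte offset 0, occupying 4 bytes.
Bytes at offsets 0..3: B1 D9 3C 59.
Little-endian stores the least-significant byte at the lowest address.
Reassemble most-significant byte first: 59 3C D9 B1 → 0x593CD9B1.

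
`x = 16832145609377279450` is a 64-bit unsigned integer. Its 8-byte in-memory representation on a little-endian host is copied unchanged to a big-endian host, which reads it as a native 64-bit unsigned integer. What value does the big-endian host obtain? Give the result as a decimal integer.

16832145609377279450 in 64-bit hexadecimal is 0xE997CB404E956DDA.
Stored little-endian, the bytes at ascending addresses are DA 6D 95 4E 40 CB 97 E9.
Read back as big-endian, the last byte is least significant, giving 0xDA6D954E40CB97E9.
0xDA6D954E40CB97E9 = 15739400436056823785.

15739400436056823785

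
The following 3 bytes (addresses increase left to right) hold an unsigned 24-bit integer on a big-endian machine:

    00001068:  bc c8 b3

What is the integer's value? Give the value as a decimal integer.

12372147

Big-endian: lowest address holds the most-significant byte.
The bytes are already most-significant first: 0xBCC8B3.
0xBCC8B3 = 12372147.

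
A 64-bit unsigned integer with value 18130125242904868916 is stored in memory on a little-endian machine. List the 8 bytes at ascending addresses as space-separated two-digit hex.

18130125242904868916 in hexadecimal, padded to 64 bits, is 0xFB9B24D9D4AFF834.
Split into bytes (most-significant first): FB 9B 24 D9 D4 AF F8 34.
Little-endian: lowest address holds the least-significant byte.
So at ascending addresses the bytes are 34 F8 AF D4 D9 24 9B FB.

34 F8 AF D4 D9 24 9B FB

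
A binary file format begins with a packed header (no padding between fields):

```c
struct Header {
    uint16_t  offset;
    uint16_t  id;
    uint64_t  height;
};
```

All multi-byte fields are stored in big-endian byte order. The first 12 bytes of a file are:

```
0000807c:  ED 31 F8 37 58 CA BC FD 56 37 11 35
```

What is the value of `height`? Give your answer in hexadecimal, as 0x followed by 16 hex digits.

`height` follows `offset` (2 B), `id` (2 B), so it starts at offset 2 + 2 = 4 and occupies 8 bytes.
Bytes at offsets 4..11: 58 CA BC FD 56 37 11 35.
Big-endian: lowest address holds the most-significant byte.
The bytes are already most-significant first: 0x58CABCFD56371135.

0x58CABCFD56371135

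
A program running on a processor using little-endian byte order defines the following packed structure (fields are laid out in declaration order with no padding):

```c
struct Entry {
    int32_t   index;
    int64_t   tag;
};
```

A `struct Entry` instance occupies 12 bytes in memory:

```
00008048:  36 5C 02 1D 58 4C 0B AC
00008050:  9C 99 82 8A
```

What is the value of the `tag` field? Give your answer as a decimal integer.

-8466035451322741672

`tag` follows `index` (4 bytes), so it starts at byte offset 4 and occupies 8 bytes.
Bytes at offsets 4..11: 58 4C 0B AC 9C 99 82 8A.
Little-endian stores the least-significant byte at the lowest address.
Reassemble most-significant byte first: 8A 82 99 9C AC 0B 4C 58 → 0x8A82999CAC0B4C58.
Top bit is set, so as a signed 64-bit value this is 0x8A82999CAC0B4C58 − 2^64 = -8466035451322741672.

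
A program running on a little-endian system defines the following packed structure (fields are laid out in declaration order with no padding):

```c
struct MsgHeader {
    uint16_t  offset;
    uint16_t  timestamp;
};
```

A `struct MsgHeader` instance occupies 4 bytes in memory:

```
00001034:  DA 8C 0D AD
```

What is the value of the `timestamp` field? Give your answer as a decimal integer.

44301

`timestamp` follows `offset` (2 bytes), so it starts at byte offset 2 and occupies 2 bytes.
Bytes at offsets 2..3: 0D AD.
Little-endian stores the least-significant byte at the lowest address.
Reassemble most-significant byte first: AD 0D → 0xAD0D.
0xAD0D = 44301.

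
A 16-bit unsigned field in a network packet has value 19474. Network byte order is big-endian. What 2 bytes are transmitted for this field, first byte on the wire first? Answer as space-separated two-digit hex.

19474 in hexadecimal, padded to 16 bits, is 0x4C12.
Split into bytes (most-significant first): 4C 12.
In big-endian order the high byte comes first in memory.
So the memory order matches the most-significant-first order: 4C 12.

4C 12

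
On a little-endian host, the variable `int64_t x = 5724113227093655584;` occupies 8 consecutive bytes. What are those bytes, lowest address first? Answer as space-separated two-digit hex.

5724113227093655584 in hexadecimal, padded to 64 bits, is 0x4F7022A703084020.
Split into bytes (most-significant first): 4F 70 22 A7 03 08 40 20.
In little-endian order the low byte comes first in memory.
So at ascending addresses the bytes are 20 40 08 03 A7 22 70 4F.

20 40 08 03 A7 22 70 4F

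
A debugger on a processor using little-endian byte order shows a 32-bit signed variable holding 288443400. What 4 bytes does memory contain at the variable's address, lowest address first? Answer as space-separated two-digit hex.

08 4C 31 11

288443400 in hexadecimal, padded to 32 bits, is 0x11314C08.
Split into bytes (most-significant first): 11 31 4C 08.
Little-endian stores the least-significant byte at the lowest address.
So at ascending addresses the bytes are 08 4C 31 11.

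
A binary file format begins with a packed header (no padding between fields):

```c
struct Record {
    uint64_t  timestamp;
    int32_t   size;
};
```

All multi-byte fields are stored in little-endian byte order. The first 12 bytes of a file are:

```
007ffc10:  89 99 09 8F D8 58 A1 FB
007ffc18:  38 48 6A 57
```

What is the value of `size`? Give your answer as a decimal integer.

`size` follows `timestamp` (8 bytes), so it starts at byte offset 8 and occupies 4 bytes.
Bytes at offsets 8..11: 38 48 6A 57.
Little-endian stores the least-significant byte at the lowest address.
Reassemble most-significant byte first: 57 6A 48 38 → 0x576A4838.
0x576A4838 = 1466583096.

1466583096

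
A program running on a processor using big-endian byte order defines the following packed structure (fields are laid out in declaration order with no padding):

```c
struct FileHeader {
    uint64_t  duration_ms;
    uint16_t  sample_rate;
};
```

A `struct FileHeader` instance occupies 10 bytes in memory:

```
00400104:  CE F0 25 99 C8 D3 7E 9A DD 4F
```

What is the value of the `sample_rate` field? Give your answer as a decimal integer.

`sample_rate` follows `duration_ms` (8 bytes), so it starts at byte offset 8 and occupies 2 bytes.
Bytes at offsets 8..9: DD 4F.
Big-endian: lowest address holds the most-significant byte.
The bytes are already most-significant first: 0xDD4F.
0xDD4F = 56655.

56655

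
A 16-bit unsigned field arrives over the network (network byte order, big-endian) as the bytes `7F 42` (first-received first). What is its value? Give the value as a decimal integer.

Big-endian stores the most-significant byte at the lowest address.
The bytes are already most-significant first: 0x7F42.
0x7F42 = 32578.

32578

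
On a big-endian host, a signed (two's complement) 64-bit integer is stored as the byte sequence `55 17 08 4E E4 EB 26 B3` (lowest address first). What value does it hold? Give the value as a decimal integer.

In big-endian order the high byte comes first in memory.
The bytes are already most-significant first: 0x5517084EE4EB26B3.
0x5517084EE4EB26B3 = 6131378552629307059.

6131378552629307059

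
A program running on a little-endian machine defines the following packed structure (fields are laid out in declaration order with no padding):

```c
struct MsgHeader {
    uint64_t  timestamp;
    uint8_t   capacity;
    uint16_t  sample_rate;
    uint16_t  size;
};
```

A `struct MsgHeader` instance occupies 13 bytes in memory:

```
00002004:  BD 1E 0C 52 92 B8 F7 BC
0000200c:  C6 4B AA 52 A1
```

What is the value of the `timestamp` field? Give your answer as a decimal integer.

`timestamp` is the first field, at byte offset 0, occupying 8 bytes.
Bytes at offsets 0..7: BD 1E 0C 52 92 B8 F7 BC.
In little-endian order the low byte comes first in memory.
Reassemble most-significant byte first: BC F7 B8 92 52 0C 1E BD → 0xBCF7B892520C1EBD.
0xBCF7B892520C1EBD = 13616554936959246013.

13616554936959246013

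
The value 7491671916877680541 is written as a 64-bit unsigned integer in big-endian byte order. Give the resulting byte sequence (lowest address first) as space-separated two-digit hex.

7491671916877680541 in hexadecimal, padded to 64 bits, is 0x67F7C3EA73438F9D.
Split into bytes (most-significant first): 67 F7 C3 EA 73 43 8F 9D.
Big-endian stores the most-significant byte at the lowest address.
So the memory order matches the most-significant-first order: 67 F7 C3 EA 73 43 8F 9D.

67 F7 C3 EA 73 43 8F 9D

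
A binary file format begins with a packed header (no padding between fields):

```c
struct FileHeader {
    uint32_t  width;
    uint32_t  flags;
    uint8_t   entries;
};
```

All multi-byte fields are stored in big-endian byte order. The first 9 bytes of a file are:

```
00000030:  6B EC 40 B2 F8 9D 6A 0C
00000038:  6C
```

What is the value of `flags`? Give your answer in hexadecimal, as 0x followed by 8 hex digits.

0xF89D6A0C

`flags` follows `width` (4 bytes), so it starts at byte offset 4 and occupies 4 bytes.
Bytes at offsets 4..7: F8 9D 6A 0C.
Big-endian: lowest address holds the most-significant byte.
The bytes are already most-significant first: 0xF89D6A0C.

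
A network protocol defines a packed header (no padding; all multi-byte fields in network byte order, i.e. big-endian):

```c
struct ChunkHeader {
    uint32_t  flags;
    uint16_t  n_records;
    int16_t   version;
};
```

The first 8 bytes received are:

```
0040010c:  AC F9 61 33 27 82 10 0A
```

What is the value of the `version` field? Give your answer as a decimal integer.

`version` follows `flags` (4 B), `n_records` (2 B), so it starts at offset 4 + 2 = 6 and occupies 2 bytes.
Bytes at offsets 6..7: 10 0A.
Big-endian: lowest address holds the most-significant byte.
The bytes are already most-significant first: 0x100A.
0x100A = 4106.

4106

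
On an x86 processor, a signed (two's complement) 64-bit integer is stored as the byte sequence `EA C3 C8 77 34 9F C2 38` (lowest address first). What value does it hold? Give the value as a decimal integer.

4090006459302593514

In little-endian order the low byte comes first in memory.
Reassemble most-significant byte first: 38 C2 9F 34 77 C8 C3 EA → 0x38C29F3477C8C3EA.
0x38C29F3477C8C3EA = 4090006459302593514.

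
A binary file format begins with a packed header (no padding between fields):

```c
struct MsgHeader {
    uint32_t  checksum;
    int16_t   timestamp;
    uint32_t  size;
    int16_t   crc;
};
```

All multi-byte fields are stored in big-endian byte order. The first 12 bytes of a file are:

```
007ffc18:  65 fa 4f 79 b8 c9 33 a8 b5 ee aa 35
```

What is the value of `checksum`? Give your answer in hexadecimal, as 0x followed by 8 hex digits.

0x65FA4F79

`checksum` is the first field, at byte offset 0, occupying 4 bytes.
Bytes at offsets 0..3: 65 FA 4F 79.
Big-endian stores the most-significant byte at the lowest address.
The bytes are already most-significant first: 0x65FA4F79.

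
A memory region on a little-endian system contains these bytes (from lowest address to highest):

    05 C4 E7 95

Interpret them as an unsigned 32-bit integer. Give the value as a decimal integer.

2514994181

Little-endian stores the least-significant byte at the lowest address.
Reassemble most-significant byte first: 95 E7 C4 05 → 0x95E7C405.
0x95E7C405 = 2514994181.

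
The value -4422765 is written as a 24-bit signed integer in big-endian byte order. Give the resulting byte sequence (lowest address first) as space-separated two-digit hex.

BC 83 93

Two's complement of -4422765 in 24 bits: 4422765 = 0x437C6D; invert → 0xBC8392; add 1 → 0xBC8393.
Split into bytes (most-significant first): BC 83 93.
In big-endian order the high byte comes first in memory.
So the memory order matches the most-significant-first order: BC 83 93.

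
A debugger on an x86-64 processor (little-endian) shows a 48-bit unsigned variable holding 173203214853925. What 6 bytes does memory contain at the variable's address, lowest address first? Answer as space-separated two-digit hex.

25 67 18 04 87 9D

173203214853925 in hexadecimal, padded to 48 bits, is 0x9D8704186725.
Split into bytes (most-significant first): 9D 87 04 18 67 25.
In little-endian order the low byte comes first in memory.
So at ascending addresses the bytes are 25 67 18 04 87 9D.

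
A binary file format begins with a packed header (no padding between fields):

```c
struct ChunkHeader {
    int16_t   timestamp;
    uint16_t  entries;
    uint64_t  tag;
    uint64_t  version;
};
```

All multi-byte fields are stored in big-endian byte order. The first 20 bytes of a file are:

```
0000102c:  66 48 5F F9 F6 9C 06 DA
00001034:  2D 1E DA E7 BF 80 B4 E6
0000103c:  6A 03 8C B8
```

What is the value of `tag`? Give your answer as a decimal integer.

17770085763826768615

`tag` follows `timestamp` (2 B), `entries` (2 B), so it starts at offset 2 + 2 = 4 and occupies 8 bytes.
Bytes at offsets 4..11: F6 9C 06 DA 2D 1E DA E7.
Big-endian stores the most-significant byte at the lowest address.
The bytes are already most-significant first: 0xF69C06DA2D1EDAE7.
0xF69C06DA2D1EDAE7 = 17770085763826768615.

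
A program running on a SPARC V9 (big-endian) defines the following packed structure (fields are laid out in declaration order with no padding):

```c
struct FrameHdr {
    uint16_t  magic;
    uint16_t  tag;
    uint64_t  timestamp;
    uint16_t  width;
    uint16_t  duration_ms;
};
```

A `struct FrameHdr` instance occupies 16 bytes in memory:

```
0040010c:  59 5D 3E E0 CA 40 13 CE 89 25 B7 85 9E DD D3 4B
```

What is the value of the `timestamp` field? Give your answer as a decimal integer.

14573670171956066181

`timestamp` follows `magic` (2 B), `tag` (2 B), so it starts at offset 2 + 2 = 4 and occupies 8 bytes.
Bytes at offsets 4..11: CA 40 13 CE 89 25 B7 85.
Big-endian stores the most-significant byte at the lowest address.
The bytes are already most-significant first: 0xCA4013CE8925B785.
0xCA4013CE8925B785 = 14573670171956066181.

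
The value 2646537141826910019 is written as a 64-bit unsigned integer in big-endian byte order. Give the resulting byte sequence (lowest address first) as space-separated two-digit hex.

2646537141826910019 in hexadecimal, padded to 64 bits, is 0x24BA63822F787743.
Split into bytes (most-significant first): 24 BA 63 82 2F 78 77 43.
Big-endian stores the most-significant byte at the lowest address.
So the memory order matches the most-significant-first order: 24 BA 63 82 2F 78 77 43.

24 BA 63 82 2F 78 77 43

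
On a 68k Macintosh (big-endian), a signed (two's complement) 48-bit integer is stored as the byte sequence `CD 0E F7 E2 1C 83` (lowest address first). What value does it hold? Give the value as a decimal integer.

Big-endian stores the most-significant byte at the lowest address.
The bytes are already most-significant first: 0xCD0EF7E21C83.
Top bit is set, so as a signed 48-bit value this is 0xCD0EF7E21C83 − 2^48 = -56010804683645.

-56010804683645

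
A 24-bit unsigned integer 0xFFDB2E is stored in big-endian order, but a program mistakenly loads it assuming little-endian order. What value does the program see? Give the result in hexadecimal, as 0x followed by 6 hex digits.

0x2EDBFF

Stored big-endian, the bytes at ascending addresses are FF DB 2E.
Read back as little-endian, the first byte is least significant, giving 0x2EDBFF.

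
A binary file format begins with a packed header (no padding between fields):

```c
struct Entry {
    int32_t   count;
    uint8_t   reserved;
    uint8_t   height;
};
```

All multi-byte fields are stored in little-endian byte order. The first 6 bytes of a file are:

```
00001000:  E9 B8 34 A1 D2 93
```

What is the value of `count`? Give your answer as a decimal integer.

`count` is the first field, at byte offset 0, occupying 4 bytes.
Bytes at offsets 0..3: E9 B8 34 A1.
In little-endian order the low byte comes first in memory.
Reassemble most-significant byte first: A1 34 B8 E9 → 0xA134B8E9.
Top bit is set, so as a signed 32-bit value this is 0xA134B8E9 − 2^32 = -1590380311.

-1590380311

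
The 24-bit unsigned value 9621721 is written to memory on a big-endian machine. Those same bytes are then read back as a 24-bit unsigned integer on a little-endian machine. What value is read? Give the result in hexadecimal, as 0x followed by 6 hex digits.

0xD9D092

9621721 in 24-bit hexadecimal is 0x92D0D9.
Stored big-endian, the bytes at ascending addresses are 92 D0 D9.
Read back as little-endian, the first byte is least significant, giving 0xD9D092.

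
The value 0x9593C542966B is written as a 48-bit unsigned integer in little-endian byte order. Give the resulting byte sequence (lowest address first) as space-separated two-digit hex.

Split into bytes (most-significant first): 95 93 C5 42 96 6B.
Little-endian: lowest address holds the least-significant byte.
So at ascending addresses the bytes are 6B 96 42 C5 93 95.

6B 96 42 C5 93 95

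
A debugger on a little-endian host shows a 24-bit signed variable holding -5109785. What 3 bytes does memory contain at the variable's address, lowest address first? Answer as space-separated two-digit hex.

E7 07 B2

Two's complement of -5109785 in 24 bits: 5109785 = 0x4DF819; invert → 0xB207E6; add 1 → 0xB207E7.
Split into bytes (most-significant first): B2 07 E7.
Little-endian: lowest address holds the least-significant byte.
So at ascending addresses the bytes are E7 07 B2.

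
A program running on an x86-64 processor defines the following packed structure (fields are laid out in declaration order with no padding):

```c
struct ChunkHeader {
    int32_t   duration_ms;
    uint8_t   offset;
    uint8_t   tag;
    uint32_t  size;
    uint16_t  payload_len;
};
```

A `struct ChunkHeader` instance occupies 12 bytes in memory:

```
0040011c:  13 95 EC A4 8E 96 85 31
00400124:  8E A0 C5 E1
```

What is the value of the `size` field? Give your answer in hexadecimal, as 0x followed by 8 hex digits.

0xA08E3185

`size` follows `duration_ms` (4 B), `offset` (1 B), `tag` (1 B), so it starts at offset 4 + 1 + 1 = 6 and occupies 4 bytes.
Bytes at offsets 6..9: 85 31 8E A0.
Little-endian stores the least-significant byte at the lowest address.
Reassemble most-significant byte first: A0 8E 31 85 → 0xA08E3185.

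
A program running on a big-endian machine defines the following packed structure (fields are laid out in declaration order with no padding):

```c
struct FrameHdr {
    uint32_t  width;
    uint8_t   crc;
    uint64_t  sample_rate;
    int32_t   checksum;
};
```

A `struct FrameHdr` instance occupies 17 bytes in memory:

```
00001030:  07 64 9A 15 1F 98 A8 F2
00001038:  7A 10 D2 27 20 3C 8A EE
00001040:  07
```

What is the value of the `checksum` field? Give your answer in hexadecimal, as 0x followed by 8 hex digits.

0x3C8AEE07

`checksum` follows `width` (4 B), `crc` (1 B), `sample_rate` (8 B), so it starts at offset 4 + 1 + 8 = 13 and occupies 4 bytes.
Bytes at offsets 13..16: 3C 8A EE 07.
Big-endian: lowest address holds the most-significant byte.
The bytes are already most-significant first: 0x3C8AEE07.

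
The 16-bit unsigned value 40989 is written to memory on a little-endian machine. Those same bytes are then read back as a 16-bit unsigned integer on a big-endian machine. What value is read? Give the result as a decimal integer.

40989 in 16-bit hexadecimal is 0xA01D.
Stored little-endian, the bytes at ascending addresses are 1D A0.
Read back as big-endian, the last byte is least significant, giving 0x1DA0.
0x1DA0 = 7584.

7584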